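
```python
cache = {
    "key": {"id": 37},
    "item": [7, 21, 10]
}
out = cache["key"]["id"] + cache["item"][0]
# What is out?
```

Trace (tracking out):
cache = {'key': {'id': 37}, 'item': [7, 21, 10]}  # -> cache = {'key': {'id': 37}, 'item': [7, 21, 10]}
out = cache['key']['id'] + cache['item'][0]  # -> out = 44

Answer: 44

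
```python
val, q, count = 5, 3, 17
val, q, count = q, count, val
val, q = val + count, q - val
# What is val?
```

Answer: 8

Derivation:
Trace (tracking val):
val, q, count = (5, 3, 17)  # -> val = 5, q = 3, count = 17
val, q, count = (q, count, val)  # -> val = 3, q = 17, count = 5
val, q = (val + count, q - val)  # -> val = 8, q = 14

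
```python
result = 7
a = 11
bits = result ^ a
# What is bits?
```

Answer: 12

Derivation:
Trace (tracking bits):
result = 7  # -> result = 7
a = 11  # -> a = 11
bits = result ^ a  # -> bits = 12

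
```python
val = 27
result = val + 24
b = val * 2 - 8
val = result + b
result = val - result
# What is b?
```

Answer: 46

Derivation:
Trace (tracking b):
val = 27  # -> val = 27
result = val + 24  # -> result = 51
b = val * 2 - 8  # -> b = 46
val = result + b  # -> val = 97
result = val - result  # -> result = 46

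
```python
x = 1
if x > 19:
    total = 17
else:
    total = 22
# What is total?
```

Trace (tracking total):
x = 1  # -> x = 1
if x > 19:  # condition is False
else:
    total = 22  # -> total = 22

Answer: 22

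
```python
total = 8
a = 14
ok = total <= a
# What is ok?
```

Answer: True

Derivation:
Trace (tracking ok):
total = 8  # -> total = 8
a = 14  # -> a = 14
ok = total <= a  # -> ok = True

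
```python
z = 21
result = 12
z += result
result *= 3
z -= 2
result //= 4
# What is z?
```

Trace (tracking z):
z = 21  # -> z = 21
result = 12  # -> result = 12
z += result  # -> z = 33
result *= 3  # -> result = 36
z -= 2  # -> z = 31
result //= 4  # -> result = 9

Answer: 31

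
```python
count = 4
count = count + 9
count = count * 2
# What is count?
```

Trace (tracking count):
count = 4  # -> count = 4
count = count + 9  # -> count = 13
count = count * 2  # -> count = 26

Answer: 26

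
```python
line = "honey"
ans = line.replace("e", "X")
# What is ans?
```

Answer: 'honXy'

Derivation:
Trace (tracking ans):
line = 'honey'  # -> line = 'honey'
ans = line.replace('e', 'X')  # -> ans = 'honXy'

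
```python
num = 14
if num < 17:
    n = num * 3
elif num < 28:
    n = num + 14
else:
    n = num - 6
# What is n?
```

Trace (tracking n):
num = 14  # -> num = 14
if num < 17:  # condition is True
    n = num * 3  # -> n = 42

Answer: 42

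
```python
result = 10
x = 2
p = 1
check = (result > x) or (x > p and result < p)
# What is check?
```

Answer: True

Derivation:
Trace (tracking check):
result = 10  # -> result = 10
x = 2  # -> x = 2
p = 1  # -> p = 1
check = result > x or (x > p and result < p)  # -> check = True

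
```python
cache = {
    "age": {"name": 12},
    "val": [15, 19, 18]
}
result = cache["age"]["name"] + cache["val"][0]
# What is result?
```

Answer: 27

Derivation:
Trace (tracking result):
cache = {'age': {'name': 12}, 'val': [15, 19, 18]}  # -> cache = {'age': {'name': 12}, 'val': [15, 19, 18]}
result = cache['age']['name'] + cache['val'][0]  # -> result = 27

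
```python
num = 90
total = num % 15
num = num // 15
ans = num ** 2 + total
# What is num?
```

Trace (tracking num):
num = 90  # -> num = 90
total = num % 15  # -> total = 0
num = num // 15  # -> num = 6
ans = num ** 2 + total  # -> ans = 36

Answer: 6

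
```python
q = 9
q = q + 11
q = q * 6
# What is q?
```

Trace (tracking q):
q = 9  # -> q = 9
q = q + 11  # -> q = 20
q = q * 6  # -> q = 120

Answer: 120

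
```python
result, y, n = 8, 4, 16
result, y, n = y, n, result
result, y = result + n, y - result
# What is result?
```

Answer: 12

Derivation:
Trace (tracking result):
result, y, n = (8, 4, 16)  # -> result = 8, y = 4, n = 16
result, y, n = (y, n, result)  # -> result = 4, y = 16, n = 8
result, y = (result + n, y - result)  # -> result = 12, y = 12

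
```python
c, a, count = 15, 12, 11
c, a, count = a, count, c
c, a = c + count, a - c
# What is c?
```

Answer: 27

Derivation:
Trace (tracking c):
c, a, count = (15, 12, 11)  # -> c = 15, a = 12, count = 11
c, a, count = (a, count, c)  # -> c = 12, a = 11, count = 15
c, a = (c + count, a - c)  # -> c = 27, a = -1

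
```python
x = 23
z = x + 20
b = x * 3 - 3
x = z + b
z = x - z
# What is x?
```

Answer: 109

Derivation:
Trace (tracking x):
x = 23  # -> x = 23
z = x + 20  # -> z = 43
b = x * 3 - 3  # -> b = 66
x = z + b  # -> x = 109
z = x - z  # -> z = 66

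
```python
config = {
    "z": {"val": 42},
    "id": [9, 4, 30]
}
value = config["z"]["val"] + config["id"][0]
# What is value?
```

Answer: 51

Derivation:
Trace (tracking value):
config = {'z': {'val': 42}, 'id': [9, 4, 30]}  # -> config = {'z': {'val': 42}, 'id': [9, 4, 30]}
value = config['z']['val'] + config['id'][0]  # -> value = 51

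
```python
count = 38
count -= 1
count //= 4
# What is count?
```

Trace (tracking count):
count = 38  # -> count = 38
count -= 1  # -> count = 37
count //= 4  # -> count = 9

Answer: 9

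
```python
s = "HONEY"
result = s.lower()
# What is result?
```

Trace (tracking result):
s = 'HONEY'  # -> s = 'HONEY'
result = s.lower()  # -> result = 'honey'

Answer: 'honey'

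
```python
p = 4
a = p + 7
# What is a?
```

Answer: 11

Derivation:
Trace (tracking a):
p = 4  # -> p = 4
a = p + 7  # -> a = 11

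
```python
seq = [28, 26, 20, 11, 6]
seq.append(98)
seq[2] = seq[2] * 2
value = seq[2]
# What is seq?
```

Answer: [28, 26, 40, 11, 6, 98]

Derivation:
Trace (tracking seq):
seq = [28, 26, 20, 11, 6]  # -> seq = [28, 26, 20, 11, 6]
seq.append(98)  # -> seq = [28, 26, 20, 11, 6, 98]
seq[2] = seq[2] * 2  # -> seq = [28, 26, 40, 11, 6, 98]
value = seq[2]  # -> value = 40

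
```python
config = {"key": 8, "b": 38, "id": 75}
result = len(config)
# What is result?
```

Answer: 3

Derivation:
Trace (tracking result):
config = {'key': 8, 'b': 38, 'id': 75}  # -> config = {'key': 8, 'b': 38, 'id': 75}
result = len(config)  # -> result = 3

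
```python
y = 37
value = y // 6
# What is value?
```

Answer: 6

Derivation:
Trace (tracking value):
y = 37  # -> y = 37
value = y // 6  # -> value = 6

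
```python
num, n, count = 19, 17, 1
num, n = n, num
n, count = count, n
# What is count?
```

Trace (tracking count):
num, n, count = (19, 17, 1)  # -> num = 19, n = 17, count = 1
num, n = (n, num)  # -> num = 17, n = 19
n, count = (count, n)  # -> n = 1, count = 19

Answer: 19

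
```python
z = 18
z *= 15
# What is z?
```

Answer: 270

Derivation:
Trace (tracking z):
z = 18  # -> z = 18
z *= 15  # -> z = 270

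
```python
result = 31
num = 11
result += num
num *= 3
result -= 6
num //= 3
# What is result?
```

Trace (tracking result):
result = 31  # -> result = 31
num = 11  # -> num = 11
result += num  # -> result = 42
num *= 3  # -> num = 33
result -= 6  # -> result = 36
num //= 3  # -> num = 11

Answer: 36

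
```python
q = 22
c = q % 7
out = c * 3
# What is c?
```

Trace (tracking c):
q = 22  # -> q = 22
c = q % 7  # -> c = 1
out = c * 3  # -> out = 3

Answer: 1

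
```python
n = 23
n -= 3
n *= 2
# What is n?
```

Trace (tracking n):
n = 23  # -> n = 23
n -= 3  # -> n = 20
n *= 2  # -> n = 40

Answer: 40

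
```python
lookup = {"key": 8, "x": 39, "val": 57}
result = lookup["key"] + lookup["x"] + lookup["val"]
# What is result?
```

Answer: 104

Derivation:
Trace (tracking result):
lookup = {'key': 8, 'x': 39, 'val': 57}  # -> lookup = {'key': 8, 'x': 39, 'val': 57}
result = lookup['key'] + lookup['x'] + lookup['val']  # -> result = 104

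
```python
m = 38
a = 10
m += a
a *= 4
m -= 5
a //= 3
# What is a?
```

Trace (tracking a):
m = 38  # -> m = 38
a = 10  # -> a = 10
m += a  # -> m = 48
a *= 4  # -> a = 40
m -= 5  # -> m = 43
a //= 3  # -> a = 13

Answer: 13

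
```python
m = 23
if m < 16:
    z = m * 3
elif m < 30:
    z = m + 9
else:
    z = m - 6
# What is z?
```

Trace (tracking z):
m = 23  # -> m = 23
if m < 16:  # condition is False
elif m < 30:  # condition is True
    z = m + 9  # -> z = 32

Answer: 32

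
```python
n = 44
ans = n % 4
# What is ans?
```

Trace (tracking ans):
n = 44  # -> n = 44
ans = n % 4  # -> ans = 0

Answer: 0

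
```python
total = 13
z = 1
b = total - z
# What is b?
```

Trace (tracking b):
total = 13  # -> total = 13
z = 1  # -> z = 1
b = total - z  # -> b = 12

Answer: 12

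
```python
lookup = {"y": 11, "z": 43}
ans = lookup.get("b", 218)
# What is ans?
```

Trace (tracking ans):
lookup = {'y': 11, 'z': 43}  # -> lookup = {'y': 11, 'z': 43}
ans = lookup.get('b', 218)  # -> ans = 218

Answer: 218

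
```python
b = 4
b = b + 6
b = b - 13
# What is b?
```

Answer: -3

Derivation:
Trace (tracking b):
b = 4  # -> b = 4
b = b + 6  # -> b = 10
b = b - 13  # -> b = -3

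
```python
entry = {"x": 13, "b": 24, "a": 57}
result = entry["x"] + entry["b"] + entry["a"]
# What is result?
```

Answer: 94

Derivation:
Trace (tracking result):
entry = {'x': 13, 'b': 24, 'a': 57}  # -> entry = {'x': 13, 'b': 24, 'a': 57}
result = entry['x'] + entry['b'] + entry['a']  # -> result = 94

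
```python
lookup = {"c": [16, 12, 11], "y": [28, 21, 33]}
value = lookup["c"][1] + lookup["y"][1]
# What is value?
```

Trace (tracking value):
lookup = {'c': [16, 12, 11], 'y': [28, 21, 33]}  # -> lookup = {'c': [16, 12, 11], 'y': [28, 21, 33]}
value = lookup['c'][1] + lookup['y'][1]  # -> value = 33

Answer: 33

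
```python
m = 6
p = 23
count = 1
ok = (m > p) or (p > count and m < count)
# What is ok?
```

Answer: False

Derivation:
Trace (tracking ok):
m = 6  # -> m = 6
p = 23  # -> p = 23
count = 1  # -> count = 1
ok = m > p or (p > count and m < count)  # -> ok = False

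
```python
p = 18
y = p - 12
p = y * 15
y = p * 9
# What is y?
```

Trace (tracking y):
p = 18  # -> p = 18
y = p - 12  # -> y = 6
p = y * 15  # -> p = 90
y = p * 9  # -> y = 810

Answer: 810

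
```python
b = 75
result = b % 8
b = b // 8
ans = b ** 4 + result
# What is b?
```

Answer: 9

Derivation:
Trace (tracking b):
b = 75  # -> b = 75
result = b % 8  # -> result = 3
b = b // 8  # -> b = 9
ans = b ** 4 + result  # -> ans = 6564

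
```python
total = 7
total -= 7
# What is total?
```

Trace (tracking total):
total = 7  # -> total = 7
total -= 7  # -> total = 0

Answer: 0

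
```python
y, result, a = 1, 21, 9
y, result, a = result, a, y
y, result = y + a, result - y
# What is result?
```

Answer: -12

Derivation:
Trace (tracking result):
y, result, a = (1, 21, 9)  # -> y = 1, result = 21, a = 9
y, result, a = (result, a, y)  # -> y = 21, result = 9, a = 1
y, result = (y + a, result - y)  # -> y = 22, result = -12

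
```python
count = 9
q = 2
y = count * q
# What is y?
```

Trace (tracking y):
count = 9  # -> count = 9
q = 2  # -> q = 2
y = count * q  # -> y = 18

Answer: 18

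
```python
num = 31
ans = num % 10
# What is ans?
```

Trace (tracking ans):
num = 31  # -> num = 31
ans = num % 10  # -> ans = 1

Answer: 1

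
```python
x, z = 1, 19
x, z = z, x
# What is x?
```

Trace (tracking x):
x, z = (1, 19)  # -> x = 1, z = 19
x, z = (z, x)  # -> x = 19, z = 1

Answer: 19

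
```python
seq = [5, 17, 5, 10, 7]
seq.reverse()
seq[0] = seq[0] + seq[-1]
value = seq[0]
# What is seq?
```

Answer: [12, 10, 5, 17, 5]

Derivation:
Trace (tracking seq):
seq = [5, 17, 5, 10, 7]  # -> seq = [5, 17, 5, 10, 7]
seq.reverse()  # -> seq = [7, 10, 5, 17, 5]
seq[0] = seq[0] + seq[-1]  # -> seq = [12, 10, 5, 17, 5]
value = seq[0]  # -> value = 12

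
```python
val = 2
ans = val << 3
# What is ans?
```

Trace (tracking ans):
val = 2  # -> val = 2
ans = val << 3  # -> ans = 16

Answer: 16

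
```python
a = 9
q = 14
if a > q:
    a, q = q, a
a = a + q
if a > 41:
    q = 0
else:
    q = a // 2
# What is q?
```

Trace (tracking q):
a = 9  # -> a = 9
q = 14  # -> q = 14
if a > q:  # condition is False
a = a + q  # -> a = 23
if a > 41:  # condition is False
else:
    q = a // 2  # -> q = 11

Answer: 11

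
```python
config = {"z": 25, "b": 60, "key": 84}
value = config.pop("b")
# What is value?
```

Answer: 60

Derivation:
Trace (tracking value):
config = {'z': 25, 'b': 60, 'key': 84}  # -> config = {'z': 25, 'b': 60, 'key': 84}
value = config.pop('b')  # -> value = 60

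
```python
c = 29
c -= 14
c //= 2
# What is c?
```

Answer: 7

Derivation:
Trace (tracking c):
c = 29  # -> c = 29
c -= 14  # -> c = 15
c //= 2  # -> c = 7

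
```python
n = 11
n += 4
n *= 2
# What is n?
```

Answer: 30

Derivation:
Trace (tracking n):
n = 11  # -> n = 11
n += 4  # -> n = 15
n *= 2  # -> n = 30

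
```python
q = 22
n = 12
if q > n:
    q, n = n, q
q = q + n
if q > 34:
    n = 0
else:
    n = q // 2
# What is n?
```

Trace (tracking n):
q = 22  # -> q = 22
n = 12  # -> n = 12
if q > n:  # condition is True
    q, n = (n, q)  # -> q = 12, n = 22
q = q + n  # -> q = 34
if q > 34:  # condition is False
else:
    n = q // 2  # -> n = 17

Answer: 17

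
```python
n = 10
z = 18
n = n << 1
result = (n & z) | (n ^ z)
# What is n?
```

Trace (tracking n):
n = 10  # -> n = 10
z = 18  # -> z = 18
n = n << 1  # -> n = 20
result = n & z | n ^ z  # -> result = 22

Answer: 20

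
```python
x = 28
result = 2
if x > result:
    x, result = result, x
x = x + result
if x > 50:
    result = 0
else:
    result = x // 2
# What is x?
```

Answer: 30

Derivation:
Trace (tracking x):
x = 28  # -> x = 28
result = 2  # -> result = 2
if x > result:  # condition is True
    x, result = (result, x)  # -> x = 2, result = 28
x = x + result  # -> x = 30
if x > 50:  # condition is False
else:
    result = x // 2  # -> result = 15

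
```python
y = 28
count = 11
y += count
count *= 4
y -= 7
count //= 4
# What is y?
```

Trace (tracking y):
y = 28  # -> y = 28
count = 11  # -> count = 11
y += count  # -> y = 39
count *= 4  # -> count = 44
y -= 7  # -> y = 32
count //= 4  # -> count = 11

Answer: 32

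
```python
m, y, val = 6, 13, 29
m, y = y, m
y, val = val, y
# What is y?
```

Trace (tracking y):
m, y, val = (6, 13, 29)  # -> m = 6, y = 13, val = 29
m, y = (y, m)  # -> m = 13, y = 6
y, val = (val, y)  # -> y = 29, val = 6

Answer: 29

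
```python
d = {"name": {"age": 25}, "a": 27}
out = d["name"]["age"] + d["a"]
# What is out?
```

Trace (tracking out):
d = {'name': {'age': 25}, 'a': 27}  # -> d = {'name': {'age': 25}, 'a': 27}
out = d['name']['age'] + d['a']  # -> out = 52

Answer: 52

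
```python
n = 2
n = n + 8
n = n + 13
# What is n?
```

Answer: 23

Derivation:
Trace (tracking n):
n = 2  # -> n = 2
n = n + 8  # -> n = 10
n = n + 13  # -> n = 23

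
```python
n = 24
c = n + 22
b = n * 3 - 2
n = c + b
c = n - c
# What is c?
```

Answer: 70

Derivation:
Trace (tracking c):
n = 24  # -> n = 24
c = n + 22  # -> c = 46
b = n * 3 - 2  # -> b = 70
n = c + b  # -> n = 116
c = n - c  # -> c = 70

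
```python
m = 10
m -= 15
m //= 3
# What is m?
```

Answer: -2

Derivation:
Trace (tracking m):
m = 10  # -> m = 10
m -= 15  # -> m = -5
m //= 3  # -> m = -2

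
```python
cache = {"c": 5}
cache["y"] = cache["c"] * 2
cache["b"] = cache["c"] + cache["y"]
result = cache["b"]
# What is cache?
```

Answer: {'c': 5, 'y': 10, 'b': 15}

Derivation:
Trace (tracking cache):
cache = {'c': 5}  # -> cache = {'c': 5}
cache['y'] = cache['c'] * 2  # -> cache = {'c': 5, 'y': 10}
cache['b'] = cache['c'] + cache['y']  # -> cache = {'c': 5, 'y': 10, 'b': 15}
result = cache['b']  # -> result = 15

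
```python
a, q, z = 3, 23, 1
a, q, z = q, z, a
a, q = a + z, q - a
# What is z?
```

Answer: 3

Derivation:
Trace (tracking z):
a, q, z = (3, 23, 1)  # -> a = 3, q = 23, z = 1
a, q, z = (q, z, a)  # -> a = 23, q = 1, z = 3
a, q = (a + z, q - a)  # -> a = 26, q = -22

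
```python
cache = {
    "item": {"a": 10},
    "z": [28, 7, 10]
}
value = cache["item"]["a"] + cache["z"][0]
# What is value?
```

Answer: 38

Derivation:
Trace (tracking value):
cache = {'item': {'a': 10}, 'z': [28, 7, 10]}  # -> cache = {'item': {'a': 10}, 'z': [28, 7, 10]}
value = cache['item']['a'] + cache['z'][0]  # -> value = 38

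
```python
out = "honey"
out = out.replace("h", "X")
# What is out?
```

Trace (tracking out):
out = 'honey'  # -> out = 'honey'
out = out.replace('h', 'X')  # -> out = 'Xoney'

Answer: 'Xoney'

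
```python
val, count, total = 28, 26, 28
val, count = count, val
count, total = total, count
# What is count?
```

Trace (tracking count):
val, count, total = (28, 26, 28)  # -> val = 28, count = 26, total = 28
val, count = (count, val)  # -> val = 26, count = 28
count, total = (total, count)  # -> count = 28, total = 28

Answer: 28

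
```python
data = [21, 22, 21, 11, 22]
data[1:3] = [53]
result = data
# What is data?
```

Answer: [21, 53, 11, 22]

Derivation:
Trace (tracking data):
data = [21, 22, 21, 11, 22]  # -> data = [21, 22, 21, 11, 22]
data[1:3] = [53]  # -> data = [21, 53, 11, 22]
result = data  # -> result = [21, 53, 11, 22]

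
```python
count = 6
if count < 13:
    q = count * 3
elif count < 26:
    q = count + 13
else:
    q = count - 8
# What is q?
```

Trace (tracking q):
count = 6  # -> count = 6
if count < 13:  # condition is True
    q = count * 3  # -> q = 18

Answer: 18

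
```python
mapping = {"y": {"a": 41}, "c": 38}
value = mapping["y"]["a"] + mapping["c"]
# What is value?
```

Trace (tracking value):
mapping = {'y': {'a': 41}, 'c': 38}  # -> mapping = {'y': {'a': 41}, 'c': 38}
value = mapping['y']['a'] + mapping['c']  # -> value = 79

Answer: 79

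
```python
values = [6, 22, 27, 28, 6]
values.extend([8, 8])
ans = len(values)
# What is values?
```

Trace (tracking values):
values = [6, 22, 27, 28, 6]  # -> values = [6, 22, 27, 28, 6]
values.extend([8, 8])  # -> values = [6, 22, 27, 28, 6, 8, 8]
ans = len(values)  # -> ans = 7

Answer: [6, 22, 27, 28, 6, 8, 8]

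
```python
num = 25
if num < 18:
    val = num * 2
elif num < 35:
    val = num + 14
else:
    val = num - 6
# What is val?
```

Answer: 39

Derivation:
Trace (tracking val):
num = 25  # -> num = 25
if num < 18:  # condition is False
elif num < 35:  # condition is True
    val = num + 14  # -> val = 39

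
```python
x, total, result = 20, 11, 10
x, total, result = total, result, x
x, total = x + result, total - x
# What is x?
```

Answer: 31

Derivation:
Trace (tracking x):
x, total, result = (20, 11, 10)  # -> x = 20, total = 11, result = 10
x, total, result = (total, result, x)  # -> x = 11, total = 10, result = 20
x, total = (x + result, total - x)  # -> x = 31, total = -1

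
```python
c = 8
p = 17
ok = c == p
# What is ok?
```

Trace (tracking ok):
c = 8  # -> c = 8
p = 17  # -> p = 17
ok = c == p  # -> ok = False

Answer: False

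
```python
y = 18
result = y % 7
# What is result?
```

Answer: 4

Derivation:
Trace (tracking result):
y = 18  # -> y = 18
result = y % 7  # -> result = 4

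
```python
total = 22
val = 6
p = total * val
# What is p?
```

Answer: 132

Derivation:
Trace (tracking p):
total = 22  # -> total = 22
val = 6  # -> val = 6
p = total * val  # -> p = 132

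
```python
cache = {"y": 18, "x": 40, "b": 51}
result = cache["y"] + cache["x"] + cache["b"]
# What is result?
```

Answer: 109

Derivation:
Trace (tracking result):
cache = {'y': 18, 'x': 40, 'b': 51}  # -> cache = {'y': 18, 'x': 40, 'b': 51}
result = cache['y'] + cache['x'] + cache['b']  # -> result = 109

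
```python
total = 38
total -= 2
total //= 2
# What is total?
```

Trace (tracking total):
total = 38  # -> total = 38
total -= 2  # -> total = 36
total //= 2  # -> total = 18

Answer: 18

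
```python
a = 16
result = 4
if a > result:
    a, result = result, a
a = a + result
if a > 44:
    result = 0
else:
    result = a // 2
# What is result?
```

Trace (tracking result):
a = 16  # -> a = 16
result = 4  # -> result = 4
if a > result:  # condition is True
    a, result = (result, a)  # -> a = 4, result = 16
a = a + result  # -> a = 20
if a > 44:  # condition is False
else:
    result = a // 2  # -> result = 10

Answer: 10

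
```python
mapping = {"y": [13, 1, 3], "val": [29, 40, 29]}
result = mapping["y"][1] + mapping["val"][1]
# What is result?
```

Answer: 41

Derivation:
Trace (tracking result):
mapping = {'y': [13, 1, 3], 'val': [29, 40, 29]}  # -> mapping = {'y': [13, 1, 3], 'val': [29, 40, 29]}
result = mapping['y'][1] + mapping['val'][1]  # -> result = 41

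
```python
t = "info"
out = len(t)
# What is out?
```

Answer: 4

Derivation:
Trace (tracking out):
t = 'info'  # -> t = 'info'
out = len(t)  # -> out = 4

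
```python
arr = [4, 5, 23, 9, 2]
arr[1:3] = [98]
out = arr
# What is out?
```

Trace (tracking out):
arr = [4, 5, 23, 9, 2]  # -> arr = [4, 5, 23, 9, 2]
arr[1:3] = [98]  # -> arr = [4, 98, 9, 2]
out = arr  # -> out = [4, 98, 9, 2]

Answer: [4, 98, 9, 2]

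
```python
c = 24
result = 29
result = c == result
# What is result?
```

Answer: False

Derivation:
Trace (tracking result):
c = 24  # -> c = 24
result = 29  # -> result = 29
result = c == result  # -> result = False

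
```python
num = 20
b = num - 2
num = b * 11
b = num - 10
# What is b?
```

Trace (tracking b):
num = 20  # -> num = 20
b = num - 2  # -> b = 18
num = b * 11  # -> num = 198
b = num - 10  # -> b = 188

Answer: 188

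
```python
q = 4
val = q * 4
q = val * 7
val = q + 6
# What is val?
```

Answer: 118

Derivation:
Trace (tracking val):
q = 4  # -> q = 4
val = q * 4  # -> val = 16
q = val * 7  # -> q = 112
val = q + 6  # -> val = 118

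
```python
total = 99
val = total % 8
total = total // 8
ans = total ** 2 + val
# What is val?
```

Answer: 3

Derivation:
Trace (tracking val):
total = 99  # -> total = 99
val = total % 8  # -> val = 3
total = total // 8  # -> total = 12
ans = total ** 2 + val  # -> ans = 147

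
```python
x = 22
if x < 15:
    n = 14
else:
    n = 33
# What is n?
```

Answer: 33

Derivation:
Trace (tracking n):
x = 22  # -> x = 22
if x < 15:  # condition is False
else:
    n = 33  # -> n = 33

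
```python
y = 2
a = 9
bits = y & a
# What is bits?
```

Answer: 0

Derivation:
Trace (tracking bits):
y = 2  # -> y = 2
a = 9  # -> a = 9
bits = y & a  # -> bits = 0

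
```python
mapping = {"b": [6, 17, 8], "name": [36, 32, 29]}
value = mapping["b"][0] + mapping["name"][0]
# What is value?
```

Answer: 42

Derivation:
Trace (tracking value):
mapping = {'b': [6, 17, 8], 'name': [36, 32, 29]}  # -> mapping = {'b': [6, 17, 8], 'name': [36, 32, 29]}
value = mapping['b'][0] + mapping['name'][0]  # -> value = 42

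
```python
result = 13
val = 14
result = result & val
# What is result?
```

Answer: 12

Derivation:
Trace (tracking result):
result = 13  # -> result = 13
val = 14  # -> val = 14
result = result & val  # -> result = 12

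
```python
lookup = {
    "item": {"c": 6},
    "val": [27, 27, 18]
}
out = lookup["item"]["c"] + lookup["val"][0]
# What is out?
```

Answer: 33

Derivation:
Trace (tracking out):
lookup = {'item': {'c': 6}, 'val': [27, 27, 18]}  # -> lookup = {'item': {'c': 6}, 'val': [27, 27, 18]}
out = lookup['item']['c'] + lookup['val'][0]  # -> out = 33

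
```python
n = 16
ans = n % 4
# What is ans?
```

Answer: 0

Derivation:
Trace (tracking ans):
n = 16  # -> n = 16
ans = n % 4  # -> ans = 0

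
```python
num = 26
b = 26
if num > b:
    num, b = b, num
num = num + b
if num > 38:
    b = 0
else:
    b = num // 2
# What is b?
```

Trace (tracking b):
num = 26  # -> num = 26
b = 26  # -> b = 26
if num > b:  # condition is False
num = num + b  # -> num = 52
if num > 38:  # condition is True
    b = 0  # -> b = 0

Answer: 0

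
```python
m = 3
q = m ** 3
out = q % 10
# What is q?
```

Answer: 27

Derivation:
Trace (tracking q):
m = 3  # -> m = 3
q = m ** 3  # -> q = 27
out = q % 10  # -> out = 7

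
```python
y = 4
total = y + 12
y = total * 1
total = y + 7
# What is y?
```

Trace (tracking y):
y = 4  # -> y = 4
total = y + 12  # -> total = 16
y = total * 1  # -> y = 16
total = y + 7  # -> total = 23

Answer: 16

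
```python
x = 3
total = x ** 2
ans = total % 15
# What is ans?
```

Trace (tracking ans):
x = 3  # -> x = 3
total = x ** 2  # -> total = 9
ans = total % 15  # -> ans = 9

Answer: 9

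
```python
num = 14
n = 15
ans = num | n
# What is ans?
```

Answer: 15

Derivation:
Trace (tracking ans):
num = 14  # -> num = 14
n = 15  # -> n = 15
ans = num | n  # -> ans = 15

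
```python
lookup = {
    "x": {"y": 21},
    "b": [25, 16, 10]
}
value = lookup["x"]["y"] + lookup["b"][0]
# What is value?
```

Trace (tracking value):
lookup = {'x': {'y': 21}, 'b': [25, 16, 10]}  # -> lookup = {'x': {'y': 21}, 'b': [25, 16, 10]}
value = lookup['x']['y'] + lookup['b'][0]  # -> value = 46

Answer: 46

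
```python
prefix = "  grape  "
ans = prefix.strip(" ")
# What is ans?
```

Trace (tracking ans):
prefix = '  grape  '  # -> prefix = '  grape  '
ans = prefix.strip(' ')  # -> ans = 'grape'

Answer: 'grape'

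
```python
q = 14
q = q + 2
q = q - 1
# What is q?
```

Answer: 15

Derivation:
Trace (tracking q):
q = 14  # -> q = 14
q = q + 2  # -> q = 16
q = q - 1  # -> q = 15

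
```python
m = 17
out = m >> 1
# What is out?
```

Answer: 8

Derivation:
Trace (tracking out):
m = 17  # -> m = 17
out = m >> 1  # -> out = 8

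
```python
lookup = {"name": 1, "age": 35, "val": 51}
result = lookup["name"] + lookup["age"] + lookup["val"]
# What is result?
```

Answer: 87

Derivation:
Trace (tracking result):
lookup = {'name': 1, 'age': 35, 'val': 51}  # -> lookup = {'name': 1, 'age': 35, 'val': 51}
result = lookup['name'] + lookup['age'] + lookup['val']  # -> result = 87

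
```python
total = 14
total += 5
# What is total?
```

Trace (tracking total):
total = 14  # -> total = 14
total += 5  # -> total = 19

Answer: 19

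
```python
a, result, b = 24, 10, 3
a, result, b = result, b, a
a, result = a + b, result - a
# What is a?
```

Trace (tracking a):
a, result, b = (24, 10, 3)  # -> a = 24, result = 10, b = 3
a, result, b = (result, b, a)  # -> a = 10, result = 3, b = 24
a, result = (a + b, result - a)  # -> a = 34, result = -7

Answer: 34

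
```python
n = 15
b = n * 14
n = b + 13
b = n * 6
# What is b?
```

Trace (tracking b):
n = 15  # -> n = 15
b = n * 14  # -> b = 210
n = b + 13  # -> n = 223
b = n * 6  # -> b = 1338

Answer: 1338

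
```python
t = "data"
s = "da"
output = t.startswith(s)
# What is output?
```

Trace (tracking output):
t = 'data'  # -> t = 'data'
s = 'da'  # -> s = 'da'
output = t.startswith(s)  # -> output = True

Answer: True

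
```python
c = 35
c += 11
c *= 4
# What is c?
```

Trace (tracking c):
c = 35  # -> c = 35
c += 11  # -> c = 46
c *= 4  # -> c = 184

Answer: 184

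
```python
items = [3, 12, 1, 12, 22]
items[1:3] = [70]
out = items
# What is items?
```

Trace (tracking items):
items = [3, 12, 1, 12, 22]  # -> items = [3, 12, 1, 12, 22]
items[1:3] = [70]  # -> items = [3, 70, 12, 22]
out = items  # -> out = [3, 70, 12, 22]

Answer: [3, 70, 12, 22]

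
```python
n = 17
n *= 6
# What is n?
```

Trace (tracking n):
n = 17  # -> n = 17
n *= 6  # -> n = 102

Answer: 102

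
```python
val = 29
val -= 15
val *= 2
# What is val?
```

Trace (tracking val):
val = 29  # -> val = 29
val -= 15  # -> val = 14
val *= 2  # -> val = 28

Answer: 28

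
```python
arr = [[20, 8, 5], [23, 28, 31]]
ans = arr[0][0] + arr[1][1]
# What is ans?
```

Trace (tracking ans):
arr = [[20, 8, 5], [23, 28, 31]]  # -> arr = [[20, 8, 5], [23, 28, 31]]
ans = arr[0][0] + arr[1][1]  # -> ans = 48

Answer: 48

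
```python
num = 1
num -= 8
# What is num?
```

Trace (tracking num):
num = 1  # -> num = 1
num -= 8  # -> num = -7

Answer: -7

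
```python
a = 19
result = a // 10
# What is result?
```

Answer: 1

Derivation:
Trace (tracking result):
a = 19  # -> a = 19
result = a // 10  # -> result = 1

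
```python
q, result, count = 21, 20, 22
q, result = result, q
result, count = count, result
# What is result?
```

Trace (tracking result):
q, result, count = (21, 20, 22)  # -> q = 21, result = 20, count = 22
q, result = (result, q)  # -> q = 20, result = 21
result, count = (count, result)  # -> result = 22, count = 21

Answer: 22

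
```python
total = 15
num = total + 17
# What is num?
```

Answer: 32

Derivation:
Trace (tracking num):
total = 15  # -> total = 15
num = total + 17  # -> num = 32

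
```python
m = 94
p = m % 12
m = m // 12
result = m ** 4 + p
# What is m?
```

Answer: 7

Derivation:
Trace (tracking m):
m = 94  # -> m = 94
p = m % 12  # -> p = 10
m = m // 12  # -> m = 7
result = m ** 4 + p  # -> result = 2411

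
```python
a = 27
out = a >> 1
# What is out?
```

Answer: 13

Derivation:
Trace (tracking out):
a = 27  # -> a = 27
out = a >> 1  # -> out = 13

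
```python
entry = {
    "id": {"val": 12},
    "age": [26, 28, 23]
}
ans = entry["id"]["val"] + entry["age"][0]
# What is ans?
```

Trace (tracking ans):
entry = {'id': {'val': 12}, 'age': [26, 28, 23]}  # -> entry = {'id': {'val': 12}, 'age': [26, 28, 23]}
ans = entry['id']['val'] + entry['age'][0]  # -> ans = 38

Answer: 38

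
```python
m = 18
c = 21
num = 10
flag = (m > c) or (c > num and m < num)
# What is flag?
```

Answer: False

Derivation:
Trace (tracking flag):
m = 18  # -> m = 18
c = 21  # -> c = 21
num = 10  # -> num = 10
flag = m > c or (c > num and m < num)  # -> flag = False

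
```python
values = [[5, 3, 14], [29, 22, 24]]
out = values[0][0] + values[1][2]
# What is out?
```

Answer: 29

Derivation:
Trace (tracking out):
values = [[5, 3, 14], [29, 22, 24]]  # -> values = [[5, 3, 14], [29, 22, 24]]
out = values[0][0] + values[1][2]  # -> out = 29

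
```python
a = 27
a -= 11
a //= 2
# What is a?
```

Trace (tracking a):
a = 27  # -> a = 27
a -= 11  # -> a = 16
a //= 2  # -> a = 8

Answer: 8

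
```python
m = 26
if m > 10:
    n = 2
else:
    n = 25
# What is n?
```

Trace (tracking n):
m = 26  # -> m = 26
if m > 10:  # condition is True
    n = 2  # -> n = 2

Answer: 2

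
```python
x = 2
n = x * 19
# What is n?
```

Trace (tracking n):
x = 2  # -> x = 2
n = x * 19  # -> n = 38

Answer: 38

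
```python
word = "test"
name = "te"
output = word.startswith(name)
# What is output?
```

Trace (tracking output):
word = 'test'  # -> word = 'test'
name = 'te'  # -> name = 'te'
output = word.startswith(name)  # -> output = True

Answer: True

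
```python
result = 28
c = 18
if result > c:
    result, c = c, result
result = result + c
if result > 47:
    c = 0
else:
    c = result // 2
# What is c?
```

Answer: 23

Derivation:
Trace (tracking c):
result = 28  # -> result = 28
c = 18  # -> c = 18
if result > c:  # condition is True
    result, c = (c, result)  # -> result = 18, c = 28
result = result + c  # -> result = 46
if result > 47:  # condition is False
else:
    c = result // 2  # -> c = 23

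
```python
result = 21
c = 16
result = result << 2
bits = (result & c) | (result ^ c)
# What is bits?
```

Answer: 84

Derivation:
Trace (tracking bits):
result = 21  # -> result = 21
c = 16  # -> c = 16
result = result << 2  # -> result = 84
bits = result & c | result ^ c  # -> bits = 84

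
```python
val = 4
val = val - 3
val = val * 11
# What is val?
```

Trace (tracking val):
val = 4  # -> val = 4
val = val - 3  # -> val = 1
val = val * 11  # -> val = 11

Answer: 11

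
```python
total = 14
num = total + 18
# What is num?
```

Trace (tracking num):
total = 14  # -> total = 14
num = total + 18  # -> num = 32

Answer: 32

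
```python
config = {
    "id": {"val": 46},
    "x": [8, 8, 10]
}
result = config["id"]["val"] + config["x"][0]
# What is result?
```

Trace (tracking result):
config = {'id': {'val': 46}, 'x': [8, 8, 10]}  # -> config = {'id': {'val': 46}, 'x': [8, 8, 10]}
result = config['id']['val'] + config['x'][0]  # -> result = 54

Answer: 54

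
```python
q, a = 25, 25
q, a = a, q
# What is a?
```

Answer: 25

Derivation:
Trace (tracking a):
q, a = (25, 25)  # -> q = 25, a = 25
q, a = (a, q)  # -> q = 25, a = 25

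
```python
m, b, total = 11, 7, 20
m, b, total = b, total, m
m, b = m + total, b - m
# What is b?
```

Trace (tracking b):
m, b, total = (11, 7, 20)  # -> m = 11, b = 7, total = 20
m, b, total = (b, total, m)  # -> m = 7, b = 20, total = 11
m, b = (m + total, b - m)  # -> m = 18, b = 13

Answer: 13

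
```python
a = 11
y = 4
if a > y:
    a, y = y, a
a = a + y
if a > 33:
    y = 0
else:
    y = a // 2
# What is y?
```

Answer: 7

Derivation:
Trace (tracking y):
a = 11  # -> a = 11
y = 4  # -> y = 4
if a > y:  # condition is True
    a, y = (y, a)  # -> a = 4, y = 11
a = a + y  # -> a = 15
if a > 33:  # condition is False
else:
    y = a // 2  # -> y = 7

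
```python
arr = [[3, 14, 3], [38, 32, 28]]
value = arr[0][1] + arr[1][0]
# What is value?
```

Answer: 52

Derivation:
Trace (tracking value):
arr = [[3, 14, 3], [38, 32, 28]]  # -> arr = [[3, 14, 3], [38, 32, 28]]
value = arr[0][1] + arr[1][0]  # -> value = 52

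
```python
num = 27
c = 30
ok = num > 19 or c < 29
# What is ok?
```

Trace (tracking ok):
num = 27  # -> num = 27
c = 30  # -> c = 30
ok = num > 19 or c < 29  # -> ok = True

Answer: True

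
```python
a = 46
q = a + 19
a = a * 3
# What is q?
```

Answer: 65

Derivation:
Trace (tracking q):
a = 46  # -> a = 46
q = a + 19  # -> q = 65
a = a * 3  # -> a = 138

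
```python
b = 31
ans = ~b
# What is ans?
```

Answer: -32

Derivation:
Trace (tracking ans):
b = 31  # -> b = 31
ans = ~b  # -> ans = -32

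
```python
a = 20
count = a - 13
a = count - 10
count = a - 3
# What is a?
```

Answer: -3

Derivation:
Trace (tracking a):
a = 20  # -> a = 20
count = a - 13  # -> count = 7
a = count - 10  # -> a = -3
count = a - 3  # -> count = -6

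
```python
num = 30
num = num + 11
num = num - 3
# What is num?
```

Answer: 38

Derivation:
Trace (tracking num):
num = 30  # -> num = 30
num = num + 11  # -> num = 41
num = num - 3  # -> num = 38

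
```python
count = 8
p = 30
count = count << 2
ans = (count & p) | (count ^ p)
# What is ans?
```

Answer: 62

Derivation:
Trace (tracking ans):
count = 8  # -> count = 8
p = 30  # -> p = 30
count = count << 2  # -> count = 32
ans = count & p | count ^ p  # -> ans = 62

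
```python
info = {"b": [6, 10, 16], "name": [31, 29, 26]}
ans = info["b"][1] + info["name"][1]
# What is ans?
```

Trace (tracking ans):
info = {'b': [6, 10, 16], 'name': [31, 29, 26]}  # -> info = {'b': [6, 10, 16], 'name': [31, 29, 26]}
ans = info['b'][1] + info['name'][1]  # -> ans = 39

Answer: 39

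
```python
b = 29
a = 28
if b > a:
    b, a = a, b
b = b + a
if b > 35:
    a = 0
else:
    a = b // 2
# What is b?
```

Answer: 57

Derivation:
Trace (tracking b):
b = 29  # -> b = 29
a = 28  # -> a = 28
if b > a:  # condition is True
    b, a = (a, b)  # -> b = 28, a = 29
b = b + a  # -> b = 57
if b > 35:  # condition is True
    a = 0  # -> a = 0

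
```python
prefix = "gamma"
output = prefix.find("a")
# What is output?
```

Answer: 1

Derivation:
Trace (tracking output):
prefix = 'gamma'  # -> prefix = 'gamma'
output = prefix.find('a')  # -> output = 1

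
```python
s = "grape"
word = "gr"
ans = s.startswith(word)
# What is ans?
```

Answer: True

Derivation:
Trace (tracking ans):
s = 'grape'  # -> s = 'grape'
word = 'gr'  # -> word = 'gr'
ans = s.startswith(word)  # -> ans = True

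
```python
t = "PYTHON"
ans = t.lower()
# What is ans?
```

Trace (tracking ans):
t = 'PYTHON'  # -> t = 'PYTHON'
ans = t.lower()  # -> ans = 'python'

Answer: 'python'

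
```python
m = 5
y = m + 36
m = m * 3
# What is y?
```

Answer: 41

Derivation:
Trace (tracking y):
m = 5  # -> m = 5
y = m + 36  # -> y = 41
m = m * 3  # -> m = 15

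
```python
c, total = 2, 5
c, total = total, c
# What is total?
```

Trace (tracking total):
c, total = (2, 5)  # -> c = 2, total = 5
c, total = (total, c)  # -> c = 5, total = 2

Answer: 2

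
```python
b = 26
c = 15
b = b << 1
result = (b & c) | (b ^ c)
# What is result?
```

Trace (tracking result):
b = 26  # -> b = 26
c = 15  # -> c = 15
b = b << 1  # -> b = 52
result = b & c | b ^ c  # -> result = 63

Answer: 63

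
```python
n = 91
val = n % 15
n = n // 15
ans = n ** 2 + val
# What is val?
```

Trace (tracking val):
n = 91  # -> n = 91
val = n % 15  # -> val = 1
n = n // 15  # -> n = 6
ans = n ** 2 + val  # -> ans = 37

Answer: 1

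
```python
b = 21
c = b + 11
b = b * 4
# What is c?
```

Trace (tracking c):
b = 21  # -> b = 21
c = b + 11  # -> c = 32
b = b * 4  # -> b = 84

Answer: 32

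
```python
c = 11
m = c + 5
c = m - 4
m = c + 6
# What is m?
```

Trace (tracking m):
c = 11  # -> c = 11
m = c + 5  # -> m = 16
c = m - 4  # -> c = 12
m = c + 6  # -> m = 18

Answer: 18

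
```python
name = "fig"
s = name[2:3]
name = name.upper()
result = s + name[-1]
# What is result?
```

Answer: 'gG'

Derivation:
Trace (tracking result):
name = 'fig'  # -> name = 'fig'
s = name[2:3]  # -> s = 'g'
name = name.upper()  # -> name = 'FIG'
result = s + name[-1]  # -> result = 'gG'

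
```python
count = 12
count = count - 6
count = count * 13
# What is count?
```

Answer: 78

Derivation:
Trace (tracking count):
count = 12  # -> count = 12
count = count - 6  # -> count = 6
count = count * 13  # -> count = 78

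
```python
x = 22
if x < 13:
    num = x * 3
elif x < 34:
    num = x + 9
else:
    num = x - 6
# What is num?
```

Trace (tracking num):
x = 22  # -> x = 22
if x < 13:  # condition is False
elif x < 34:  # condition is True
    num = x + 9  # -> num = 31

Answer: 31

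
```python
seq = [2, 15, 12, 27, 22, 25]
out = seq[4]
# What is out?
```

Trace (tracking out):
seq = [2, 15, 12, 27, 22, 25]  # -> seq = [2, 15, 12, 27, 22, 25]
out = seq[4]  # -> out = 22

Answer: 22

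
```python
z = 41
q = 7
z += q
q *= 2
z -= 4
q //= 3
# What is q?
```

Answer: 4

Derivation:
Trace (tracking q):
z = 41  # -> z = 41
q = 7  # -> q = 7
z += q  # -> z = 48
q *= 2  # -> q = 14
z -= 4  # -> z = 44
q //= 3  # -> q = 4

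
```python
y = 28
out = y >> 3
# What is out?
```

Trace (tracking out):
y = 28  # -> y = 28
out = y >> 3  # -> out = 3

Answer: 3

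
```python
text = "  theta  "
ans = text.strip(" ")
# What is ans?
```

Answer: 'theta'

Derivation:
Trace (tracking ans):
text = '  theta  '  # -> text = '  theta  '
ans = text.strip(' ')  # -> ans = 'theta'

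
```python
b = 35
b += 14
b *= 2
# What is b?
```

Answer: 98

Derivation:
Trace (tracking b):
b = 35  # -> b = 35
b += 14  # -> b = 49
b *= 2  # -> b = 98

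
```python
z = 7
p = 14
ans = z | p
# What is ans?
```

Answer: 15

Derivation:
Trace (tracking ans):
z = 7  # -> z = 7
p = 14  # -> p = 14
ans = z | p  # -> ans = 15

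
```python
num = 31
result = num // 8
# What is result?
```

Trace (tracking result):
num = 31  # -> num = 31
result = num // 8  # -> result = 3

Answer: 3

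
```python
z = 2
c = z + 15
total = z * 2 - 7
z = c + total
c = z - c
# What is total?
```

Answer: -3

Derivation:
Trace (tracking total):
z = 2  # -> z = 2
c = z + 15  # -> c = 17
total = z * 2 - 7  # -> total = -3
z = c + total  # -> z = 14
c = z - c  # -> c = -3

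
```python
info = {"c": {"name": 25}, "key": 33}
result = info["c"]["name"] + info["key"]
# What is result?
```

Answer: 58

Derivation:
Trace (tracking result):
info = {'c': {'name': 25}, 'key': 33}  # -> info = {'c': {'name': 25}, 'key': 33}
result = info['c']['name'] + info['key']  # -> result = 58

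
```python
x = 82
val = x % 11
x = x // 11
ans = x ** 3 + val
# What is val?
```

Trace (tracking val):
x = 82  # -> x = 82
val = x % 11  # -> val = 5
x = x // 11  # -> x = 7
ans = x ** 3 + val  # -> ans = 348

Answer: 5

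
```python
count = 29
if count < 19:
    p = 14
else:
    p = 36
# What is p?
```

Answer: 36

Derivation:
Trace (tracking p):
count = 29  # -> count = 29
if count < 19:  # condition is False
else:
    p = 36  # -> p = 36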